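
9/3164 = 9/3164 = 0.00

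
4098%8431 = 4098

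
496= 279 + 217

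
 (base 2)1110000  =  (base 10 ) 112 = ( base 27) 44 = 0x70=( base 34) 3a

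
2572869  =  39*65971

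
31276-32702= - 1426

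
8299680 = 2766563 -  - 5533117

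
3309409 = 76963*43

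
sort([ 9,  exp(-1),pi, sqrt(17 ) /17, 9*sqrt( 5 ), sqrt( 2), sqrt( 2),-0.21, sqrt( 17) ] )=[-0.21, sqrt( 17 ) /17, exp( - 1), sqrt( 2), sqrt (2),pi,sqrt( 17), 9, 9 * sqrt( 5) ]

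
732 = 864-132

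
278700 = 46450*6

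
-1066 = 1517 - 2583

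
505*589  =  297445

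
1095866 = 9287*118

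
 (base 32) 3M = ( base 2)1110110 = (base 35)3D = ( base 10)118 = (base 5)433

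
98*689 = 67522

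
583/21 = 583/21 = 27.76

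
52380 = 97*540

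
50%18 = 14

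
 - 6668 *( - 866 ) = 5774488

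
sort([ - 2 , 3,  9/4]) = [ -2, 9/4, 3 ] 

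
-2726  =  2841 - 5567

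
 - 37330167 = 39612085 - 76942252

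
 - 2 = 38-40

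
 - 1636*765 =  - 1251540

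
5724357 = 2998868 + 2725489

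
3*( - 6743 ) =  - 20229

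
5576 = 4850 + 726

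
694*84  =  58296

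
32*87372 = 2795904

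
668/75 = 668/75 = 8.91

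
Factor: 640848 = 2^4*3^1*13^2*79^1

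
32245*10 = 322450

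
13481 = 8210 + 5271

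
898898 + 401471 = 1300369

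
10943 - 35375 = - 24432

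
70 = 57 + 13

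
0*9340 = 0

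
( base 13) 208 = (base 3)110211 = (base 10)346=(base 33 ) ag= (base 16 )15A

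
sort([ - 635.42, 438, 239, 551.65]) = [- 635.42 , 239, 438, 551.65] 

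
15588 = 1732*9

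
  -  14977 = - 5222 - 9755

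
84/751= 84/751 = 0.11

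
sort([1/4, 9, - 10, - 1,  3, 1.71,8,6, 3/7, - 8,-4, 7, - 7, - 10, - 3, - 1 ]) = [ - 10, - 10, - 8, - 7, - 4,  -  3, - 1, - 1,1/4,3/7, 1.71,  3,6,  7,  8, 9]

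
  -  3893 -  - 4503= 610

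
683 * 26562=18141846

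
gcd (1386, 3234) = 462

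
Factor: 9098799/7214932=2^(-2)*3^1 * 239^( - 1) * 7547^(  -  1)*3032933^1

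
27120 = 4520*6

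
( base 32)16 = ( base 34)14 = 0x26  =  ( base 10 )38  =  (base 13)2c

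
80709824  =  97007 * 832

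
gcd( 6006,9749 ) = 1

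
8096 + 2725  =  10821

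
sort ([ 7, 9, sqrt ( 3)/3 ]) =[sqrt( 3 )/3, 7, 9 ]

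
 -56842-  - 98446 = 41604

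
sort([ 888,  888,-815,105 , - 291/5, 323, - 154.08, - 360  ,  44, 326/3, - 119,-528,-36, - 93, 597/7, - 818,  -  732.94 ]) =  [ - 818, - 815, - 732.94, - 528, - 360, - 154.08, - 119,- 93 , - 291/5, - 36,44, 597/7,  105,326/3,  323,  888,888]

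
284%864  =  284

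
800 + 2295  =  3095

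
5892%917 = 390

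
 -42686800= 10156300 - 52843100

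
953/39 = 953/39 = 24.44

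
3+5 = 8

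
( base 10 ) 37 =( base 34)13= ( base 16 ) 25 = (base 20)1H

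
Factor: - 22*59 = - 2^1 *11^1*59^1 = -  1298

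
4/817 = 4/817 = 0.00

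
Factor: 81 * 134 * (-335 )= -2^1*3^4*5^1*67^2 = - 3636090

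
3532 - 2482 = 1050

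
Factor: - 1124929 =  - 13^1*86533^1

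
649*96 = 62304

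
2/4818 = 1/2409=0.00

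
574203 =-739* ( -777) 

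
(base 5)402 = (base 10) 102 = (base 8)146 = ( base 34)30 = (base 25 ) 42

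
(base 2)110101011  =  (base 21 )K7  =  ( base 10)427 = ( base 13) 26b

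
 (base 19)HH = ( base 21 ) G4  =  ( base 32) ak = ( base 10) 340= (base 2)101010100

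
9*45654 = 410886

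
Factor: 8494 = 2^1*31^1* 137^1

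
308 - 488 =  - 180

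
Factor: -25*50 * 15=- 2^1 * 3^1 * 5^5 = - 18750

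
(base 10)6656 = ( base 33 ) 63n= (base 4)1220000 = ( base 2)1101000000000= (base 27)93e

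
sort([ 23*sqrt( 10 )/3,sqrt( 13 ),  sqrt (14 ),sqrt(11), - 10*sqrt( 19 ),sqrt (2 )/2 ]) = [ - 10*sqrt(19 ),sqrt( 2) /2,sqrt (11 ),sqrt( 13) , sqrt( 14),23*sqrt(10)/3]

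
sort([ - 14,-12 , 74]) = [ - 14, - 12,74]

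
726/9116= 363/4558 = 0.08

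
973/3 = 973/3  =  324.33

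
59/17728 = 59/17728  =  0.00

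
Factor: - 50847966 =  - 2^1* 3^3*13^1*113^1*641^1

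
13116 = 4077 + 9039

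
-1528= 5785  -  7313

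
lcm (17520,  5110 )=122640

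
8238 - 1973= 6265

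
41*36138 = 1481658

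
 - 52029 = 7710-59739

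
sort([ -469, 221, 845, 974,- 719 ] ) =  [  -  719, - 469, 221,845, 974 ]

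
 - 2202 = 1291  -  3493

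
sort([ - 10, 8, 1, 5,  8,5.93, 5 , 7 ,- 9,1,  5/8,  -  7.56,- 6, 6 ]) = [ -10,-9,- 7.56,-6, 5/8, 1, 1, 5,5, 5.93, 6,7, 8,8]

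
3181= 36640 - 33459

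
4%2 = 0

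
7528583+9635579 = 17164162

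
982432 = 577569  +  404863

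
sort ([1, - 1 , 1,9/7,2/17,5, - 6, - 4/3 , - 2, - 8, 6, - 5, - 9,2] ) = [ - 9, - 8, - 6, -5,- 2, - 4/3, - 1,2/17,1, 1,9/7,  2  ,  5 , 6 ]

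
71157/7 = 71157/7 = 10165.29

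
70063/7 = 10009 = 10009.00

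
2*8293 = 16586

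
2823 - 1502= 1321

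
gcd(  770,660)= 110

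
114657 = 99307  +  15350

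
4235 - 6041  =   - 1806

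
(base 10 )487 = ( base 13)2B6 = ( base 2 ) 111100111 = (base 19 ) 16c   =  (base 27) I1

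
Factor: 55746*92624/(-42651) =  - 2^5*19^1*163^1*677^( - 1)*827^1 =-81959008/677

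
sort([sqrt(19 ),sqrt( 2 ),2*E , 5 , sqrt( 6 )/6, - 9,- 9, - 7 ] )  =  [ - 9, - 9,  -  7, sqrt( 6)/6, sqrt( 2),sqrt (19),5 , 2*E ] 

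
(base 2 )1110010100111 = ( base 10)7335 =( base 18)14B9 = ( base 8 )16247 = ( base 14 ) 295D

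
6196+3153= 9349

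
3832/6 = 1916/3= 638.67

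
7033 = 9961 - 2928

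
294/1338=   49/223= 0.22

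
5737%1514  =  1195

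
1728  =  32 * 54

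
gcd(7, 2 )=1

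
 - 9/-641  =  9/641 = 0.01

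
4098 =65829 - 61731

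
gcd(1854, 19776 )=618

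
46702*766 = 35773732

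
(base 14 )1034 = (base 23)567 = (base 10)2790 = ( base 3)10211100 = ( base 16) AE6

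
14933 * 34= 507722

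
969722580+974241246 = 1943963826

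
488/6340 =122/1585 = 0.08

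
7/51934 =7/51934 = 0.00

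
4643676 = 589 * 7884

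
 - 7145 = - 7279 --134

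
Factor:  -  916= - 2^2*229^1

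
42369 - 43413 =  - 1044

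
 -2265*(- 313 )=708945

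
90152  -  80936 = 9216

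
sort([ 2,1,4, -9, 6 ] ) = [ - 9, 1, 2,4,  6 ] 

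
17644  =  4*4411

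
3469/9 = 3469/9 = 385.44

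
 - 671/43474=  - 1 + 42803/43474 = -0.02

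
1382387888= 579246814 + 803141074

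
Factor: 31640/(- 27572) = -2^1*5^1*7^1*61^(-1) = -  70/61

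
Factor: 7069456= 2^4*441841^1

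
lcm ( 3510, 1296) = 84240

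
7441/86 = 86 + 45/86 = 86.52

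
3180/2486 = 1+347/1243 = 1.28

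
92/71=1 + 21/71  =  1.30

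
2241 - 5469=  - 3228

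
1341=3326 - 1985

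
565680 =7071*80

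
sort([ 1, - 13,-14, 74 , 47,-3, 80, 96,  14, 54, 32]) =[ - 14 , - 13, - 3, 1, 14, 32,47,  54, 74, 80,96]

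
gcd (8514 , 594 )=198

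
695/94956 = 695/94956 = 0.01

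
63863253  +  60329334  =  124192587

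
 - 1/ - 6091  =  1/6091= 0.00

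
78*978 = 76284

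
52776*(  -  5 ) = -263880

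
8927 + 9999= 18926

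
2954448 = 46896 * 63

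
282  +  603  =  885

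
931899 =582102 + 349797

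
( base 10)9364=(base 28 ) BQC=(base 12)5504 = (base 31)9n2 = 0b10010010010100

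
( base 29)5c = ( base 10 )157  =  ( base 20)7H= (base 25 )67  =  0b10011101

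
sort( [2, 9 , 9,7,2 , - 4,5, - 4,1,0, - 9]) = [ - 9 , - 4, -4,0, 1,  2,2, 5,7,9,9] 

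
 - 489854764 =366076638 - 855931402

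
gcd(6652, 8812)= 4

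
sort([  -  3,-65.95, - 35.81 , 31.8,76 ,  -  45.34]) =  [ - 65.95  , -45.34, -35.81 , - 3,  31.8,76] 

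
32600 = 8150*4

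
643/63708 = 643/63708=0.01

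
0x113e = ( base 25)71e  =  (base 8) 10476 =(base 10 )4414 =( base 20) B0E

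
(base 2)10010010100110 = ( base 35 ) 7n2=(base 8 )22246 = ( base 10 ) 9382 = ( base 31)9nk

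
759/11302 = 759/11302 = 0.07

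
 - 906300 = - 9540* 95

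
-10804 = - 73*148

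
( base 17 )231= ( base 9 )770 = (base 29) ll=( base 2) 1001110110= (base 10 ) 630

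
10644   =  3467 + 7177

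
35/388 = 35/388 =0.09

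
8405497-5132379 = 3273118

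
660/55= 12  =  12.00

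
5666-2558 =3108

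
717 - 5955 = - 5238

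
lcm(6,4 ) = 12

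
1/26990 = 1/26990 = 0.00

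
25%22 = 3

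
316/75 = 316/75 = 4.21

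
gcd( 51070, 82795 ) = 5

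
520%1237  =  520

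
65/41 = 65/41  =  1.59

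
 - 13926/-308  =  633/14= 45.21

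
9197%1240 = 517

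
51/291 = 17/97  =  0.18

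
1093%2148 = 1093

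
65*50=3250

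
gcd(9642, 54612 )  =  6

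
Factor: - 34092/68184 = -2^( -1)  =  - 1/2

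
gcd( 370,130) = 10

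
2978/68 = 43+27/34= 43.79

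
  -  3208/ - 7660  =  802/1915= 0.42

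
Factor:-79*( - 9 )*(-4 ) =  - 2^2 *3^2*79^1 = - 2844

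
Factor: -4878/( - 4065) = 2^1*3^1*5^( - 1) = 6/5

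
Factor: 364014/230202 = 3^1*7^( - 1) * 29^( - 1)* 107^1 = 321/203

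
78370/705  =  15674/141 = 111.16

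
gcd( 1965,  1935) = 15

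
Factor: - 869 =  - 11^1*79^1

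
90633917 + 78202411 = 168836328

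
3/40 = 3/40  =  0.07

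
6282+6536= 12818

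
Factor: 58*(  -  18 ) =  - 1044 = - 2^2*3^2*29^1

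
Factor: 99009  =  3^3 * 19^1*193^1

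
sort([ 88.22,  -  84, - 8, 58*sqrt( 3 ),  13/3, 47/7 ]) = [ - 84, - 8, 13/3,  47/7, 88.22,  58*sqrt( 3 )]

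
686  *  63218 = 43367548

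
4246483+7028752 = 11275235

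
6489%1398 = 897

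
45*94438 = 4249710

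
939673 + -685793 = 253880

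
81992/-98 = - 837 + 17/49=- 836.65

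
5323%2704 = 2619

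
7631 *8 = 61048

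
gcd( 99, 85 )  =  1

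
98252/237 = 98252/237 = 414.57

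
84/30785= 84/30785 = 0.00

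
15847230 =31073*510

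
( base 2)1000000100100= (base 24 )744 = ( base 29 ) 4QE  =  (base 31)499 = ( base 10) 4132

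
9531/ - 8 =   -  9531/8=- 1191.38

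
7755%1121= 1029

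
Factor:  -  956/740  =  -5^( - 1 )*37^( - 1 )*239^1 = -239/185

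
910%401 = 108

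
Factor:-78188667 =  -3^1*19^1*1371731^1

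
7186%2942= 1302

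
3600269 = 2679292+920977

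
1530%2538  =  1530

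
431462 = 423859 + 7603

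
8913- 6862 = 2051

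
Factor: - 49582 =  - 2^1 *13^1* 1907^1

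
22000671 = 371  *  59301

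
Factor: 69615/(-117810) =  - 13/22=-2^ (-1)*11^(-1)*13^1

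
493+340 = 833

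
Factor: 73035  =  3^3*5^1* 541^1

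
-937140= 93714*( - 10 ) 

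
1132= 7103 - 5971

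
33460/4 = 8365 = 8365.00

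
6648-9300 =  - 2652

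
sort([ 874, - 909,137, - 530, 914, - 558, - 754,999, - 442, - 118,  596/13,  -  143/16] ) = [-909, - 754,- 558, - 530, - 442,  -  118, - 143/16, 596/13, 137,874, 914,  999 ]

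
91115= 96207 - 5092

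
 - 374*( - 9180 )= 3433320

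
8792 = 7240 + 1552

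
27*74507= 2011689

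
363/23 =15  +  18/23  =  15.78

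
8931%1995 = 951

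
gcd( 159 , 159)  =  159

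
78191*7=547337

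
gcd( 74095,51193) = 1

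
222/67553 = 222/67553 = 0.00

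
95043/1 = 95043 = 95043.00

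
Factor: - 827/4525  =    -  5^( - 2 ) * 181^( - 1) *827^1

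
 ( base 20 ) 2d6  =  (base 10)1066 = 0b10000101010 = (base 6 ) 4534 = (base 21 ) 28g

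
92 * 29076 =2674992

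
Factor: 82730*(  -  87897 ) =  - 2^1*3^1*5^1*83^1 * 353^1*8273^1 = - 7271718810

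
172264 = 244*706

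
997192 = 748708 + 248484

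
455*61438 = 27954290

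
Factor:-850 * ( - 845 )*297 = 2^1*3^3 * 5^3*11^1*13^2*17^1 = 213320250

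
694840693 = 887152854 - 192312161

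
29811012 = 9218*3234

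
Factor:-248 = - 2^3*31^1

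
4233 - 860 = 3373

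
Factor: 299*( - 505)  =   - 5^1*13^1*23^1*101^1 = - 150995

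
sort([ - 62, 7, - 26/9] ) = [ - 62, - 26/9, 7 ] 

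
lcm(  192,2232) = 17856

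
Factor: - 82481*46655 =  - 5^1 * 7^2*31^1*43^1*11783^1 = - 3848151055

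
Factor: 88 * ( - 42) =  - 3696=- 2^4*3^1 *7^1*11^1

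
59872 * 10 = 598720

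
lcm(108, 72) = 216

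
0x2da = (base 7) 2062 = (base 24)16a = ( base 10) 730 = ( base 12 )50A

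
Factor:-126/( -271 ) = 2^1 * 3^2  *  7^1*271^(  -  1) 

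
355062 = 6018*59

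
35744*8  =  285952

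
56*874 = 48944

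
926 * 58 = 53708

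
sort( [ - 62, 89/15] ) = [-62,89/15]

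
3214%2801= 413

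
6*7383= 44298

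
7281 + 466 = 7747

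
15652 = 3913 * 4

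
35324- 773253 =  - 737929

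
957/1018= 957/1018=0.94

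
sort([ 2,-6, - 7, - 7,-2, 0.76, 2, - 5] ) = [  -  7 , - 7, - 6, - 5,  -  2,0.76,2,2]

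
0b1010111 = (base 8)127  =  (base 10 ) 87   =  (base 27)36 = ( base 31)2P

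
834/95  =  8 + 74/95=   8.78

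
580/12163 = 580/12163 = 0.05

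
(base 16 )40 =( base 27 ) 2A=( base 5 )224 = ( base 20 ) 34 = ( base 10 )64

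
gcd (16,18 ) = 2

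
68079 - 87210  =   - 19131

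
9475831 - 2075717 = 7400114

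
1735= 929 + 806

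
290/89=290/89 = 3.26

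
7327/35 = 7327/35 = 209.34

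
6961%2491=1979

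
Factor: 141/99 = 47/33  =  3^ ( - 1 )*11^( - 1) * 47^1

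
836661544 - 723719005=112942539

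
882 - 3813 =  - 2931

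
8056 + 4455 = 12511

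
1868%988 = 880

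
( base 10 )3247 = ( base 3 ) 11110021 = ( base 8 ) 6257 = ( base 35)2mr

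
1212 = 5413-4201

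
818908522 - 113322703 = 705585819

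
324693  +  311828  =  636521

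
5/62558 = 5/62558 = 0.00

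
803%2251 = 803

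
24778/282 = 87 + 122/141 =87.87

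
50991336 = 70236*726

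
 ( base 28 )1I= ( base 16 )2E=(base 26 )1k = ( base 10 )46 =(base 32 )1E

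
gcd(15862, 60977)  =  7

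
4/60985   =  4/60985 = 0.00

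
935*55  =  51425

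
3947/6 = 657 + 5/6=657.83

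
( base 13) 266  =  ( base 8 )646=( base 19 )134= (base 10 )422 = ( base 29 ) EG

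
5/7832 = 5/7832 = 0.00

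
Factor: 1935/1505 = 9/7=3^2*7^ ( - 1) 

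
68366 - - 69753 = 138119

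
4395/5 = 879  =  879.00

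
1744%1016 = 728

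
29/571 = 29/571 = 0.05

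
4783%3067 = 1716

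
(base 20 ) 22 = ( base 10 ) 42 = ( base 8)52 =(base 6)110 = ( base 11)39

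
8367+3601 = 11968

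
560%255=50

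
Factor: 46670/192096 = 23335/96048 = 2^( - 4)*3^( - 2)*5^1*13^1 * 23^( - 1)*29^( - 1)*359^1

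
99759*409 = 40801431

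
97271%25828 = 19787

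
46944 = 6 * 7824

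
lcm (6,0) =0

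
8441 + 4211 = 12652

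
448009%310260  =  137749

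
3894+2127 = 6021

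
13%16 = 13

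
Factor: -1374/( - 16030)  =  3^1*5^ ( - 1)*7^( - 1) =3/35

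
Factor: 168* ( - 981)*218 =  - 35928144=- 2^4*3^3*7^1*109^2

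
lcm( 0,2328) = 0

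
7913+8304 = 16217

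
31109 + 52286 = 83395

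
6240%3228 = 3012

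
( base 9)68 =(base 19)35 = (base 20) 32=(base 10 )62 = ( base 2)111110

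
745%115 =55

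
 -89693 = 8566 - 98259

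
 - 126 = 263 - 389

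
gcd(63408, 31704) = 31704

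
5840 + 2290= 8130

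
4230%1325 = 255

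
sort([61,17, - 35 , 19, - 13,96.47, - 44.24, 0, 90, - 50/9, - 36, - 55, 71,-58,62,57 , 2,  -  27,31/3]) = [ - 58, -55 , - 44.24, - 36, - 35, - 27, - 13,  -  50/9,0, 2  ,  31/3, 17,19, 57,61, 62,71, 90, 96.47 ]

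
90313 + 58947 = 149260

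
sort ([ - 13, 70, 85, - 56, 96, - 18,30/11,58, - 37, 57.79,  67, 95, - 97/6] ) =[ - 56, - 37, - 18, - 97/6,-13, 30/11, 57.79, 58, 67, 70,85,  95, 96] 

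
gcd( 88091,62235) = 1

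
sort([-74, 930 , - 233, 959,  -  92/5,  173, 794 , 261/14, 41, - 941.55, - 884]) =[-941.55, - 884 , - 233 ,-74,  -  92/5, 261/14,  41,  173, 794,930,959 ] 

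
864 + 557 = 1421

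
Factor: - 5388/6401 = - 2^2*3^1 *37^(-1)*173^( - 1)*449^1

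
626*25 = 15650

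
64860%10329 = 2886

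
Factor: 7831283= 7831283^1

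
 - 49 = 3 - 52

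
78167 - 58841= 19326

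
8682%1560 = 882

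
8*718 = 5744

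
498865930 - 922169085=-423303155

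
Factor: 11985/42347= 15/53  =  3^1*5^1 * 53^( - 1 ) 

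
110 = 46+64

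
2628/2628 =1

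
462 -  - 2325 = 2787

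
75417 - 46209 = 29208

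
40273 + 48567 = 88840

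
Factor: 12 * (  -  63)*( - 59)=2^2*3^3*7^1*59^1 = 44604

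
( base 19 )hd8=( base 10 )6392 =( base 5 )201032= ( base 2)1100011111000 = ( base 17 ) 1520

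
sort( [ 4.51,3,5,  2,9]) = [ 2,3,4.51, 5,9 ] 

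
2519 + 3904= 6423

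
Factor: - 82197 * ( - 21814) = 1793045358=2^1*3^2*13^1*839^1*9133^1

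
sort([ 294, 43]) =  [43, 294]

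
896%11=5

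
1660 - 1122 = 538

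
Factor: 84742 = 2^1*  7^1*6053^1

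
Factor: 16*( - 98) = -2^5*7^2 = -1568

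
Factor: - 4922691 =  - 3^1*19^1*67^1*1289^1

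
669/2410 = 669/2410= 0.28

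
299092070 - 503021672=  - 203929602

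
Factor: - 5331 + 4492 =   -  839 = - 839^1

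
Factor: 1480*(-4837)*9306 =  - 66619420560 = - 2^4*3^2*5^1*7^1*11^1*37^1*47^1*  691^1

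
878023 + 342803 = 1220826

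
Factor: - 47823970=-2^1*5^1*4782397^1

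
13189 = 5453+7736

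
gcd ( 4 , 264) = 4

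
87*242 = 21054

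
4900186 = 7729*634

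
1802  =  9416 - 7614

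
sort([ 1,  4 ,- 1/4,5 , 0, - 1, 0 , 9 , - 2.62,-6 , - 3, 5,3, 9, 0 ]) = [ - 6, - 3, - 2.62, - 1, - 1/4 , 0, 0, 0  ,  1 , 3,  4, 5  ,  5,9,9 ]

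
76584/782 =38292/391 = 97.93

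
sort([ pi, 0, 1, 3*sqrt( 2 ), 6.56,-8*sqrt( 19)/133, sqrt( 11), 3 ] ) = [ - 8*sqrt( 19 )/133, 0, 1, 3,pi,  sqrt( 11 ), 3 *sqrt( 2), 6.56 ]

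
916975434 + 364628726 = 1281604160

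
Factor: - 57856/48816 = - 2^5 * 3^( - 3 ) = - 32/27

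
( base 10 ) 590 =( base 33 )ht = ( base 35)GU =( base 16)24e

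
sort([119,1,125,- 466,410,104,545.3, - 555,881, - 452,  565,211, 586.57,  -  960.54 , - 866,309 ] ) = [ - 960.54,  -  866  , -555, - 466, - 452, 1, 104,  119,125,211,309 , 410,545.3,565,586.57, 881 ]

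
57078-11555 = 45523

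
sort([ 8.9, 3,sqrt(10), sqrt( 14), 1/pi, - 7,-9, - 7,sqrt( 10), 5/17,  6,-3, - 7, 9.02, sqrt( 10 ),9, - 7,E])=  [ -9, - 7,- 7, -7, - 7, - 3, 5/17,1/pi,  E, 3, sqrt( 10 ),sqrt( 10 ), sqrt( 10 ), sqrt ( 14),6,8.9,  9, 9.02]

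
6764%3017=730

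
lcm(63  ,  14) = 126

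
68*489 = 33252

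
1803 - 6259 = - 4456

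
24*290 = 6960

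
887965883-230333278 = 657632605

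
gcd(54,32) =2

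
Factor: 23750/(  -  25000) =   -  19/20   =  - 2^( - 2)*  5^( - 1 )*19^1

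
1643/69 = 1643/69 = 23.81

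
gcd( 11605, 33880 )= 55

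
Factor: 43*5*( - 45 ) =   -  9675 = - 3^2*5^2*43^1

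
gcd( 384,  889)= 1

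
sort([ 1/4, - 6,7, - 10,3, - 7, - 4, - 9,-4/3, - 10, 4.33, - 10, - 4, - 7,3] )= [ - 10, - 10 , - 10, - 9,-7,-7, - 6, - 4, - 4, - 4/3,1/4,  3,3,4.33,7]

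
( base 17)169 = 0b110010000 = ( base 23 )H9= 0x190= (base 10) 400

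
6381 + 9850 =16231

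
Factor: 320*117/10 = 3744 = 2^5*3^2 * 13^1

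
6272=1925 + 4347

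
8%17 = 8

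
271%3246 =271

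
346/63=346/63=5.49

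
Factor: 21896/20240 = 119/110= 2^ ( - 1 ) * 5^( - 1 )*7^1*11^(-1 )*17^1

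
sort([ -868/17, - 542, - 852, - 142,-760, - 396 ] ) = [ - 852, - 760,  -  542,-396, - 142, - 868/17 ] 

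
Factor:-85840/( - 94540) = 2^2*37^1 * 163^( - 1)  =  148/163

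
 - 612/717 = -1  +  35/239 =- 0.85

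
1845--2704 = 4549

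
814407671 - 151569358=662838313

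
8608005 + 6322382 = 14930387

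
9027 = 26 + 9001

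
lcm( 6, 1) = 6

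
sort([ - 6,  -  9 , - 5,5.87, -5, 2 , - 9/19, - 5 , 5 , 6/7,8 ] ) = [ - 9 , - 6, - 5 , - 5,-5  , - 9/19,6/7, 2,5,  5.87, 8]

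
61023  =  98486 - 37463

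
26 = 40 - 14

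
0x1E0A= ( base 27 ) aem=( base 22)FJC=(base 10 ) 7690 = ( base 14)2b34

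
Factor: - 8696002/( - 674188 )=4348001/337094 = 2^( - 1 )*7^1 * 31^( - 1) * 5437^( - 1 ) * 621143^1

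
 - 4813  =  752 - 5565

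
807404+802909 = 1610313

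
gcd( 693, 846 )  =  9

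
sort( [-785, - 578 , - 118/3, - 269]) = [ - 785, - 578, - 269, - 118/3]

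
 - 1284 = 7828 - 9112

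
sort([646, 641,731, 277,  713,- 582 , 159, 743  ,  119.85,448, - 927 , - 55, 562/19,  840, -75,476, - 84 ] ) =[ - 927, - 582,-84, - 75, - 55,  562/19, 119.85,  159, 277,448 , 476,  641,  646, 713, 731, 743 , 840] 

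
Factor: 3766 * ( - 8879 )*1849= - 2^1 * 7^1 * 13^1* 43^2*269^1 *683^1=   - 61827442586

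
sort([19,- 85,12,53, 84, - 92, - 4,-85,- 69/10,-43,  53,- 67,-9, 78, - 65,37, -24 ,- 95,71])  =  [ - 95, - 92, - 85,-85,-67, - 65 ,  -  43, - 24, - 9, - 69/10,- 4,12,19,37, 53,  53 , 71 , 78,84]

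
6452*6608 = 42634816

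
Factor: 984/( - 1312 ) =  - 2^ (  -  2 )* 3^1 = -3/4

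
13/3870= 13/3870 = 0.00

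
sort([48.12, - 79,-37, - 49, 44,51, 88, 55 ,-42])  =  [ - 79, - 49, - 42, - 37,44 , 48.12, 51, 55, 88 ]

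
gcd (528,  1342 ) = 22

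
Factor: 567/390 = 189/130=2^(-1)*3^3*5^ ( - 1 )*7^1*13^( - 1) 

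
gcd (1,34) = 1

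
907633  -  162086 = 745547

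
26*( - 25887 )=  -  673062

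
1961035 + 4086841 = 6047876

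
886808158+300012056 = 1186820214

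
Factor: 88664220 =2^2*3^4*5^1*229^1*239^1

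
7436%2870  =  1696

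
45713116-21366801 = 24346315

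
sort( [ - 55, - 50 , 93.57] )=[ - 55, - 50,93.57 ] 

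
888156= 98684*9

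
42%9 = 6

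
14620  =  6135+8485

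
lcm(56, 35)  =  280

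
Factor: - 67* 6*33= -2^1*3^2*11^1 * 67^1 =- 13266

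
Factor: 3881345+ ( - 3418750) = 5^1*7^1 * 13217^1 = 462595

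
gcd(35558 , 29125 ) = 1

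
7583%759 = 752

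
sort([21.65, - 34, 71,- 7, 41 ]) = [ - 34,  -  7  ,  21.65  ,  41, 71] 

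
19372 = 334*58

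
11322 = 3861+7461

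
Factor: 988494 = 2^1*3^1*13^1*19^1*23^1*29^1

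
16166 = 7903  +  8263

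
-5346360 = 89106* ( - 60 ) 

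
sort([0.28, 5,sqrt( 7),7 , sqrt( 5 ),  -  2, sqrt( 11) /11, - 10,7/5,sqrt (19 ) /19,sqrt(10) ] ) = [ - 10,  -  2,  sqrt( 19 ) /19 , 0.28,  sqrt( 11)/11, 7/5,sqrt( 5),  sqrt( 7),sqrt (10), 5,7]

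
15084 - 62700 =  - 47616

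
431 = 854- 423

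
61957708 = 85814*722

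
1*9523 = 9523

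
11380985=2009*5665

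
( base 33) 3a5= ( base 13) 1841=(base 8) 7022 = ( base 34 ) 33w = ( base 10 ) 3602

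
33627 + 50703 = 84330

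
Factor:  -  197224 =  - 2^3*89^1*277^1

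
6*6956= 41736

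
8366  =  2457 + 5909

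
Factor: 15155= 5^1*7^1*433^1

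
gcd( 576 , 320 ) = 64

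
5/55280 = 1/11056 = 0.00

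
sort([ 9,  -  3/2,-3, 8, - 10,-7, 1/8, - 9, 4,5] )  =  [  -  10, - 9,-7, - 3, - 3/2  ,  1/8,4, 5,  8, 9 ]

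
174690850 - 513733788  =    -  339042938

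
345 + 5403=5748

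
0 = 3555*0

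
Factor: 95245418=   2^1*47622709^1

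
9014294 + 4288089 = 13302383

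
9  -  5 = 4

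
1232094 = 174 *7081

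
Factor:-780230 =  - 2^1*5^1*11^1*41^1*173^1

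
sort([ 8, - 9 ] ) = [ - 9,8 ] 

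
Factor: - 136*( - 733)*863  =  2^3*17^1*733^1*863^1 = 86030744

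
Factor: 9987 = 3^1*3329^1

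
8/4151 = 8/4151 = 0.00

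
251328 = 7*35904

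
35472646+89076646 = 124549292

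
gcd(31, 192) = 1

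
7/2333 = 7/2333 = 0.00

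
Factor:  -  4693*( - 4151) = 19480643 = 7^1 * 13^1*19^2 * 593^1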